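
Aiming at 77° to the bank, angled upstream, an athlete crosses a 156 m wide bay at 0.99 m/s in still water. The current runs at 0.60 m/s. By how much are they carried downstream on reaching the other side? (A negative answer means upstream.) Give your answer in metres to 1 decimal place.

61.0 m

Perpendicular speed = 0.965 m/s; crossing time = 156 / 0.965 = 161.721 s.
Net downstream speed = 0.377 m/s.
Drift = 0.377 × 161.721 = 61.017 m (downstream).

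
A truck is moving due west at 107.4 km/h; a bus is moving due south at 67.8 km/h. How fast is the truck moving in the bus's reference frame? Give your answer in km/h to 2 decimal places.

Taking east as x and north as y: truck velocity = (-107.400, 0.000) km/h; bus velocity = (0.000, -67.800) km/h.
Velocity of truck relative to bus = (-107.400, 0.000) − (0.000, -67.800) = (-107.400, 67.800) km/h.
Magnitude = |(-107.400, 67.800)| = 127.010 km/h.

127.01 km/h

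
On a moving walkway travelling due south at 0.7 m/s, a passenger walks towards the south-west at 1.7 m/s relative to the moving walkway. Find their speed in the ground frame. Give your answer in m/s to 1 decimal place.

Taking east as x and north as y: moving walkway velocity = (0.000, -0.700) m/s; passenger velocity relative to moving walkway = (-1.202, -1.202) m/s.
Velocity relative to ground = (0.000, -0.700) + (-1.202, -1.202) = (-1.202, -1.902) m/s.
Speed = |(-1.202, -1.902)| = 2.250 m/s.

2.3 m/s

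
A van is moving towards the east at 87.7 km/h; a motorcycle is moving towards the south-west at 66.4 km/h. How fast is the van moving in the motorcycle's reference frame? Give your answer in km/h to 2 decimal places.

142.60 km/h

Taking east as x and north as y: van velocity = (87.700, 0.000) km/h; motorcycle velocity = (-46.952, -46.952) km/h.
Velocity of van relative to motorcycle = (87.700, 0.000) − (-46.952, -46.952) = (134.652, 46.952) km/h.
Magnitude = |(134.652, 46.952)| = 142.603 km/h.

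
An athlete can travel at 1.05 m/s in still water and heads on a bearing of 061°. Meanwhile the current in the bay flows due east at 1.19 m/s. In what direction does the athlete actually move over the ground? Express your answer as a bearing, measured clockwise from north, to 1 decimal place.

Taking east as x and north as y: velocity relative to the water = (0.918, 0.509) m/s; the water relative to ground = (1.190, 0.000) m/s.
Velocity relative to ground = (0.918, 0.509) + (1.190, 0.000) = (2.108, 0.509) m/s.
Bearing = atan2(2.11, 0.51) = 76.43° clockwise from north.

076.4°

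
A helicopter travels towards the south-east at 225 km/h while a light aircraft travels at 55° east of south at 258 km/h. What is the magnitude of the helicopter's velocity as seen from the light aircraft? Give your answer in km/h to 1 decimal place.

53.4 km/h

Taking east as x and north as y: helicopter velocity = (159.099, -159.099) km/h; light aircraft velocity = (211.341, -147.983) km/h.
Velocity of helicopter relative to light aircraft = (159.099, -159.099) − (211.341, -147.983) = (-52.242, -11.116) km/h.
Magnitude = |(-52.242, -11.116)| = 53.412 km/h.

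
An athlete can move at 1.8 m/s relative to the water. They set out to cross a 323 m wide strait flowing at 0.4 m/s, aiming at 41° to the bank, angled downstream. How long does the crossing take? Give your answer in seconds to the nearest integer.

The component of the athlete's velocity perpendicular to the bank is 1.8 × sin 41° = 1.181 m/s.
The current is parallel to the bank, so it does not affect the crossing time.
Time = 323 / 1.181 = 273.519 s.

274 s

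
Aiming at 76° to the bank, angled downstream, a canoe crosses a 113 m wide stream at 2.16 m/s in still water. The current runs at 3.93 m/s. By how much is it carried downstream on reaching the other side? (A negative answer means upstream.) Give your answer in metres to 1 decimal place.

240.1 m

Perpendicular speed = 2.096 m/s; crossing time = 113 / 2.096 = 53.916 s.
Net downstream speed = 4.453 m/s.
Drift = 4.453 × 53.916 = 240.065 m (downstream).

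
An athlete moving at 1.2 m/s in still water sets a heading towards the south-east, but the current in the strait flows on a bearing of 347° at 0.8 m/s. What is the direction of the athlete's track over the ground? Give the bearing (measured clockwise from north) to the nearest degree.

Taking east as x and north as y: velocity relative to the water = (0.849, -0.849) m/s; the water relative to ground = (-0.180, 0.779) m/s.
Velocity relative to ground = (0.849, -0.849) + (-0.180, 0.779) = (0.669, -0.069) m/s.
Bearing = atan2(0.67, -0.07) = 95.90° clockwise from north.

096°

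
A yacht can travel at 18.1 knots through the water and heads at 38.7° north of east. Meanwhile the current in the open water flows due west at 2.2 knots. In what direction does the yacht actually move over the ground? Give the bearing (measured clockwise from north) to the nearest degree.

Taking east as x and north as y: velocity relative to the water = (14.126, 11.317) knots; the water relative to ground = (-2.200, 0.000) knots.
Velocity relative to ground = (14.126, 11.317) + (-2.200, 0.000) = (11.926, 11.317) knots.
Bearing = atan2(11.93, 11.32) = 46.50° clockwise from north.

047°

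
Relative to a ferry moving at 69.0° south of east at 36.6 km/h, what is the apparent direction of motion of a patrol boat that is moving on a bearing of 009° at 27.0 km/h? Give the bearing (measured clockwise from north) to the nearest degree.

Taking east as x and north as y: patrol boat velocity = (4.224, 26.668) km/h; ferry velocity = (13.116, -34.169) km/h.
Velocity of patrol boat relative to ferry = (4.224, 26.668) − (13.116, -34.169) = (-8.893, 60.837) km/h.
Bearing = atan2(-8.89, 60.84) = 351.68° clockwise from north.

352°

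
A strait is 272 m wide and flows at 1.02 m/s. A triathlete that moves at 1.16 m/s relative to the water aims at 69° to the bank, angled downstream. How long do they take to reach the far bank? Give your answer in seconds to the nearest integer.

The component of the triathlete's velocity perpendicular to the bank is 1.16 × sin 69° = 1.083 m/s.
Only the cross-stream component determines the crossing time; the current contributes nothing perpendicular to the bank.
Time = 272 / 1.083 = 251.165 s.

251 s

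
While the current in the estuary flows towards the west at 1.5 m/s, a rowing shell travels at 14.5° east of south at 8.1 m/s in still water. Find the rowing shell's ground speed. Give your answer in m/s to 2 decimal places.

Taking east as x and north as y: velocity relative to the water = (2.028, -7.842) m/s; the water relative to ground = (-1.500, 0.000) m/s.
Velocity relative to ground = (2.028, -7.842) + (-1.500, 0.000) = (0.528, -7.842) m/s.
Speed = |(0.528, -7.842)| = 7.860 m/s.

7.86 m/s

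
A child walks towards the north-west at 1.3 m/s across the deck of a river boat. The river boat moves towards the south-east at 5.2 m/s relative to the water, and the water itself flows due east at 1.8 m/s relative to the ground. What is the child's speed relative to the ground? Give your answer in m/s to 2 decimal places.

5.33 m/s

In east/north components (m/s): child relative to river boat = (-0.919, 0.919); river boat relative to water = (3.677, -3.677); water relative to ground = (1.800, 0.000).
Sum = (4.558, -2.758) m/s.
Speed = |(4.558, -2.758)| = 5.327 m/s.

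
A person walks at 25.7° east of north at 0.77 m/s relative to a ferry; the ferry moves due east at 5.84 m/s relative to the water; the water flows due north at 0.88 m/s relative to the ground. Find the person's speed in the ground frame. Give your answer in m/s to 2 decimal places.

In east/north components (m/s): person relative to ferry = (0.334, 0.694); ferry relative to water = (5.840, 0.000); water relative to ground = (0.000, 0.880).
Sum = (6.174, 1.574) m/s.
Speed = |(6.174, 1.574)| = 6.371 m/s.

6.37 m/s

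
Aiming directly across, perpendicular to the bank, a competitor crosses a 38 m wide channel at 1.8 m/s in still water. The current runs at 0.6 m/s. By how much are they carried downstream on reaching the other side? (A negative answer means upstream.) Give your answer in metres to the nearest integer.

13 m

Perpendicular speed = 1.800 m/s; crossing time = 38 / 1.800 = 21.111 s.
Net downstream speed = 0.600 m/s.
Drift = 0.600 × 21.111 = 12.667 m (downstream).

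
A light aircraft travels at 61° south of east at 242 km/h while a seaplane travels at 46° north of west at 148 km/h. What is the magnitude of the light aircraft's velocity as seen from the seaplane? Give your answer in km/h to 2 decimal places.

Taking east as x and north as y: light aircraft velocity = (117.324, -211.658) km/h; seaplane velocity = (-102.809, 106.462) km/h.
Velocity of light aircraft relative to seaplane = (117.324, -211.658) − (-102.809, 106.462) = (220.133, -318.120) km/h.
Magnitude = |(220.133, -318.120)| = 386.858 km/h.

386.86 km/h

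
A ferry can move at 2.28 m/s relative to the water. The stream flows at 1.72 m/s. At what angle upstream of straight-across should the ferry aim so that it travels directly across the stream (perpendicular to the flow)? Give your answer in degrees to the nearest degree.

To cancel the current, the upstream component of the ferry's velocity must equal the flow: 2.28 sin θ = 1.72.
sin θ = 1.72 / 2.28 = 0.7544.
θ = arcsin(0.7544) = 48.972°.

49°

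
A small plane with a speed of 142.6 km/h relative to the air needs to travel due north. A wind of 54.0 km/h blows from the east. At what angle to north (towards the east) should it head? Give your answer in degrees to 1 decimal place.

The wind pushes perpendicular to the desired track; the heading must have a component into the wind equal to 54.0 km/h: 142.6 sin θ = 54.0.
sin θ = 0.3787, so θ = 22.252°.

22.3°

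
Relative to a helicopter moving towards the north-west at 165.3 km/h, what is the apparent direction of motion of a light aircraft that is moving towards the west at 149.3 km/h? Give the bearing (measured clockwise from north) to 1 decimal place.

Taking east as x and north as y: light aircraft velocity = (-149.300, 0.000) km/h; helicopter velocity = (-116.885, 116.885) km/h.
Velocity of light aircraft relative to helicopter = (-149.300, 0.000) − (-116.885, 116.885) = (-32.415, -116.885) km/h.
Bearing = atan2(-32.42, -116.88) = 195.50° clockwise from north.

195.5°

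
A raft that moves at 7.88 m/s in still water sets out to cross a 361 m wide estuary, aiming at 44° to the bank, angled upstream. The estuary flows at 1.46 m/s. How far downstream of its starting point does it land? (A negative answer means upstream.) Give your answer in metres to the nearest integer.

-278 m

Perpendicular speed = 5.474 m/s; crossing time = 361 / 5.474 = 65.949 s.
Net downstream speed = -4.208 m/s.
Drift = -4.208 × 65.949 = -277.541 m (upstream).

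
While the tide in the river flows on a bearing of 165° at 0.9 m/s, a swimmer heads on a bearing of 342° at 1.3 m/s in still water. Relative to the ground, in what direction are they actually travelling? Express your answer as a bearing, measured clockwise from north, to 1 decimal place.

335.3°

Taking east as x and north as y: velocity relative to the water = (-0.402, 1.236) m/s; the water relative to ground = (0.233, -0.869) m/s.
Velocity relative to ground = (-0.402, 1.236) + (0.233, -0.869) = (-0.169, 0.367) m/s.
Bearing = atan2(-0.17, 0.37) = 335.30° clockwise from north.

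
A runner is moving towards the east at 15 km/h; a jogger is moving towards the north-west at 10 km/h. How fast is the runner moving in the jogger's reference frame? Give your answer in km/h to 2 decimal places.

23.18 km/h

Taking east as x and north as y: runner velocity = (15.000, 0.000) km/h; jogger velocity = (-7.071, 7.071) km/h.
Velocity of runner relative to jogger = (15.000, 0.000) − (-7.071, 7.071) = (22.071, -7.071) km/h.
Magnitude = |(22.071, -7.071)| = 23.176 km/h.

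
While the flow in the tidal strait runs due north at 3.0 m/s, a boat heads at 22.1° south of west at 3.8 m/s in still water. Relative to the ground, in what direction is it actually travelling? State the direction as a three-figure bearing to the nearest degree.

294°

Taking east as x and north as y: velocity relative to the water = (-3.521, -1.430) m/s; the water relative to ground = (0.000, 3.000) m/s.
Velocity relative to ground = (-3.521, -1.430) + (0.000, 3.000) = (-3.521, 1.570) m/s.
Bearing = atan2(-3.52, 1.57) = 294.04° clockwise from north.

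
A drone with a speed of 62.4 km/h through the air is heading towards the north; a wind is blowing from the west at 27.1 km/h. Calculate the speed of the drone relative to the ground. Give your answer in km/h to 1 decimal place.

68.0 km/h

Taking east as x and north as y: velocity relative to the air = (0.000, 62.400) km/h; the air relative to ground = (27.100, 0.000) km/h.
Velocity relative to ground = (0.000, 62.400) + (27.100, 0.000) = (27.100, 62.400) km/h.
Speed = |(27.100, 62.400)| = 68.031 km/h.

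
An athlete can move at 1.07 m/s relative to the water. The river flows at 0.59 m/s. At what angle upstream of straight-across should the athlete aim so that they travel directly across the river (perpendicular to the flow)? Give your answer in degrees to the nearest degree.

To cancel the current, the upstream component of the athlete's velocity must equal the flow: 1.07 sin θ = 0.59.
sin θ = 0.59 / 1.07 = 0.5514.
θ = arcsin(0.5514) = 33.463°.

33°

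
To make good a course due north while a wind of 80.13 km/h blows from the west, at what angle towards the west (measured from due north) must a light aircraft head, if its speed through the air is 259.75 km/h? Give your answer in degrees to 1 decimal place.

18.0°

The wind pushes perpendicular to the desired track; the heading must have a component into the wind equal to 80.13 km/h: 259.75 sin θ = 80.13.
sin θ = 0.3085, so θ = 17.968°.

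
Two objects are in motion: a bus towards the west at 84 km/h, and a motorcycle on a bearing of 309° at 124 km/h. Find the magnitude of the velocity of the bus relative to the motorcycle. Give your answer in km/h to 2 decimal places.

79.01 km/h

Taking east as x and north as y: bus velocity = (-84.000, 0.000) km/h; motorcycle velocity = (-96.366, 78.036) km/h.
Velocity of bus relative to motorcycle = (-84.000, 0.000) − (-96.366, 78.036) = (12.366, -78.036) km/h.
Magnitude = |(12.366, -78.036)| = 79.009 km/h.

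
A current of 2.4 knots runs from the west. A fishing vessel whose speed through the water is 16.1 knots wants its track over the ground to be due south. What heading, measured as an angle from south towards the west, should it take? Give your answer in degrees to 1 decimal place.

8.6°

The current pushes perpendicular to the desired track; the heading must have a component into the current equal to 2.4 knots: 16.1 sin θ = 2.4.
sin θ = 0.1491, so θ = 8.573°.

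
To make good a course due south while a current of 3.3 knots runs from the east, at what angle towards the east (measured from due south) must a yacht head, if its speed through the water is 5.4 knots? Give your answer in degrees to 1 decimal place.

37.7°

The current pushes perpendicular to the desired track; the heading must have a component into the current equal to 3.3 knots: 5.4 sin θ = 3.3.
sin θ = 0.6111, so θ = 37.670°.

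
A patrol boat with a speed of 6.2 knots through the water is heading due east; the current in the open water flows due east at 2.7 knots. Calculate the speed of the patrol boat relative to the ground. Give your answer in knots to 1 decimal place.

Taking east as x and north as y: velocity relative to the water = (6.200, 0.000) knots; the water relative to ground = (2.700, 0.000) knots.
Velocity relative to ground = (6.200, 0.000) + (2.700, 0.000) = (8.900, 0.000) knots.
Speed = |(8.900, 0.000)| = 8.900 knots.

8.9 knots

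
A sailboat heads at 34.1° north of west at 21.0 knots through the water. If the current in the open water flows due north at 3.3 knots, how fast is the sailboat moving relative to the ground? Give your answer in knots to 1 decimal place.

23.0 knots

Taking east as x and north as y: velocity relative to the water = (-17.389, 11.773) knots; the water relative to ground = (0.000, 3.300) knots.
Velocity relative to ground = (-17.389, 11.773) + (0.000, 3.300) = (-17.389, 15.073) knots.
Speed = |(-17.389, 15.073)| = 23.013 knots.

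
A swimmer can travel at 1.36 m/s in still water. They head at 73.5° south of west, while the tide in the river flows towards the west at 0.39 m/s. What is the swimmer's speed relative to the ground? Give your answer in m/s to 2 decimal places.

1.52 m/s

Taking east as x and north as y: velocity relative to the water = (-0.386, -1.304) m/s; the water relative to ground = (-0.390, 0.000) m/s.
Velocity relative to ground = (-0.386, -1.304) + (-0.390, 0.000) = (-0.776, -1.304) m/s.
Speed = |(-0.776, -1.304)| = 1.518 m/s.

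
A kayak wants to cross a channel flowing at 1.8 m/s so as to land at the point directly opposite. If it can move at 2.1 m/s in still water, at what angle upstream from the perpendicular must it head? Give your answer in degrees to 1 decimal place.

59.0°

To cancel the current, the upstream component of the kayak's velocity must equal the flow: 2.1 sin θ = 1.8.
sin θ = 1.8 / 2.1 = 0.8571.
θ = arcsin(0.8571) = 58.997°.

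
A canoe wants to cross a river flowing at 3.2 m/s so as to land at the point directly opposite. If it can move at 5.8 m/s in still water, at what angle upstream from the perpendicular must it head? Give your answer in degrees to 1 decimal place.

To cancel the current, the upstream component of the canoe's velocity must equal the flow: 5.8 sin θ = 3.2.
sin θ = 3.2 / 5.8 = 0.5517.
θ = arcsin(0.5517) = 33.485°.

33.5°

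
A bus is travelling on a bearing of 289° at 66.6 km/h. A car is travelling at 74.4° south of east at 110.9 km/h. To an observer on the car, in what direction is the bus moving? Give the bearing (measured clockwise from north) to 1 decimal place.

Taking east as x and north as y: bus velocity = (-62.972, 21.683) km/h; car velocity = (29.823, -106.815) km/h.
Velocity of bus relative to car = (-62.972, 21.683) − (29.823, -106.815) = (-92.795, 128.498) km/h.
Bearing = atan2(-92.79, 128.50) = 324.17° clockwise from north.

324.2°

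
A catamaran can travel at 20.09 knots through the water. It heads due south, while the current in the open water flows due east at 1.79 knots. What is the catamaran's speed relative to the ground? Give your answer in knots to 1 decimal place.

20.2 knots

Taking east as x and north as y: velocity relative to the water = (0.000, -20.090) knots; the water relative to ground = (1.790, 0.000) knots.
Velocity relative to ground = (0.000, -20.090) + (1.790, 0.000) = (1.790, -20.090) knots.
Speed = |(1.790, -20.090)| = 20.170 knots.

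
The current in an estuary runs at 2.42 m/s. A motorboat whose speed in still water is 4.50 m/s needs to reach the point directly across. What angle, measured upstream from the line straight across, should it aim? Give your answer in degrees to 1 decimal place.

32.5°

To cancel the current, the upstream component of the motorboat's velocity must equal the flow: 4.50 sin θ = 2.42.
sin θ = 2.42 / 4.50 = 0.5378.
θ = arcsin(0.5378) = 32.532°.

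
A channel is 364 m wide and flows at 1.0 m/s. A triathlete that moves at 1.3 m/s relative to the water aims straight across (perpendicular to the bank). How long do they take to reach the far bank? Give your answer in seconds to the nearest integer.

The component of the triathlete's velocity perpendicular to the bank is 1.3 m/s.
The current is parallel to the bank, so it does not affect the crossing time.
Time = 364 / 1.300 = 280.000 s.

280 s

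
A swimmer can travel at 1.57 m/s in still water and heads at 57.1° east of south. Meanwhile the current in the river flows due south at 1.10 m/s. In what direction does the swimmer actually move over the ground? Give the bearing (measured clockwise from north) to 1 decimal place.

Taking east as x and north as y: velocity relative to the water = (1.318, -0.853) m/s; the water relative to ground = (0.000, -1.100) m/s.
Velocity relative to ground = (1.318, -0.853) + (0.000, -1.100) = (1.318, -1.953) m/s.
Bearing = atan2(1.32, -1.95) = 145.98° clockwise from north.

146.0°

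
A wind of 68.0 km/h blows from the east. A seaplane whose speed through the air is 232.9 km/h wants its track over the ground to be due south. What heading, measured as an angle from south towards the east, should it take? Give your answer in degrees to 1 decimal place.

The wind pushes perpendicular to the desired track; the heading must have a component into the wind equal to 68.0 km/h: 232.9 sin θ = 68.0.
sin θ = 0.2920, so θ = 16.976°.

17.0°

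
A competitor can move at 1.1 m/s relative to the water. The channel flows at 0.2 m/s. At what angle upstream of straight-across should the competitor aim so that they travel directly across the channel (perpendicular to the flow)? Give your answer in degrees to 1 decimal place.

To cancel the current, the upstream component of the competitor's velocity must equal the flow: 1.1 sin θ = 0.2.
sin θ = 0.2 / 1.1 = 0.1818.
θ = arcsin(0.1818) = 10.476°.

10.5°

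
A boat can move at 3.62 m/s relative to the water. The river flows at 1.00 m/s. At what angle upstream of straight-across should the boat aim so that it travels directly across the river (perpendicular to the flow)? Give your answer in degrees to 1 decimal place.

To cancel the current, the upstream component of the boat's velocity must equal the flow: 3.62 sin θ = 1.00.
sin θ = 1.00 / 3.62 = 0.2762.
θ = arcsin(0.2762) = 16.036°.

16.0°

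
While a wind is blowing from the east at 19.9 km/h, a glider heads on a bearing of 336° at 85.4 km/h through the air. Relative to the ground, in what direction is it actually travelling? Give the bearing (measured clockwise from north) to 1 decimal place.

Taking east as x and north as y: velocity relative to the air = (-34.735, 78.017) km/h; the air relative to ground = (-19.900, 0.000) km/h.
Velocity relative to ground = (-34.735, 78.017) + (-19.900, 0.000) = (-54.635, 78.017) km/h.
Bearing = atan2(-54.64, 78.02) = 325.00° clockwise from north.

325.0°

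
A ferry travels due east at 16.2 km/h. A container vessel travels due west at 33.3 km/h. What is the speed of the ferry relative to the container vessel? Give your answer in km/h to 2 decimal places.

49.50 km/h

Taking east as x and north as y: ferry velocity = (16.200, 0.000) km/h; container vessel velocity = (-33.300, 0.000) km/h.
Velocity of ferry relative to container vessel = (16.200, 0.000) − (-33.300, 0.000) = (49.500, 0.000) km/h.
Magnitude = |(49.500, 0.000)| = 49.500 km/h.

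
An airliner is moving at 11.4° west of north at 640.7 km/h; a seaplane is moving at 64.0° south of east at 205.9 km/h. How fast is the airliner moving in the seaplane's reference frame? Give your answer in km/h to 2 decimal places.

841.55 km/h

Taking east as x and north as y: airliner velocity = (-126.639, 628.060) km/h; seaplane velocity = (90.261, -185.062) km/h.
Velocity of airliner relative to seaplane = (-126.639, 628.060) − (90.261, -185.062) = (-216.900, 813.121) km/h.
Magnitude = |(-216.900, 813.121)| = 841.553 km/h.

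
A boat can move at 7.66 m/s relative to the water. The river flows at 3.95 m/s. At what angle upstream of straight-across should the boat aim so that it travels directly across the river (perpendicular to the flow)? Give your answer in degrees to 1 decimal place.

31.0°

To cancel the current, the upstream component of the boat's velocity must equal the flow: 7.66 sin θ = 3.95.
sin θ = 3.95 / 7.66 = 0.5157.
θ = arcsin(0.5157) = 31.042°.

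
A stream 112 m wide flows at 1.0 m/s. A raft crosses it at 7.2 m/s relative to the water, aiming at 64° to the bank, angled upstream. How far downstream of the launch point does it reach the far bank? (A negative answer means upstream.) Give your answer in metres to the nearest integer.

-37 m

Perpendicular speed = 6.471 m/s; crossing time = 112 / 6.471 = 17.307 s.
Net downstream speed = -2.156 m/s.
Drift = -2.156 × 17.307 = -37.319 m (upstream).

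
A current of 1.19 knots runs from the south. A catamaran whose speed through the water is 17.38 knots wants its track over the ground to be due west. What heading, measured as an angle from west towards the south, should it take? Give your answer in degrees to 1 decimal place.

3.9°

The current pushes perpendicular to the desired track; the heading must have a component into the current equal to 1.19 knots: 17.38 sin θ = 1.19.
sin θ = 0.0685, so θ = 3.926°.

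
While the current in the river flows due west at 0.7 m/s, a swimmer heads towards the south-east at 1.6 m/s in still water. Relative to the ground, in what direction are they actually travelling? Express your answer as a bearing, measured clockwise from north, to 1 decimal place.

159.1°

Taking east as x and north as y: velocity relative to the water = (1.131, -1.131) m/s; the water relative to ground = (-0.700, 0.000) m/s.
Velocity relative to ground = (1.131, -1.131) + (-0.700, 0.000) = (0.431, -1.131) m/s.
Bearing = atan2(0.43, -1.13) = 159.13° clockwise from north.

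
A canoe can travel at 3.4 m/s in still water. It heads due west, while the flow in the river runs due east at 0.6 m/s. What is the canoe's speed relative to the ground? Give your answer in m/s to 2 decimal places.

2.80 m/s

Taking east as x and north as y: velocity relative to the water = (-3.400, 0.000) m/s; the water relative to ground = (0.600, 0.000) m/s.
Velocity relative to ground = (-3.400, 0.000) + (0.600, 0.000) = (-2.800, 0.000) m/s.
Speed = |(-2.800, 0.000)| = 2.800 m/s.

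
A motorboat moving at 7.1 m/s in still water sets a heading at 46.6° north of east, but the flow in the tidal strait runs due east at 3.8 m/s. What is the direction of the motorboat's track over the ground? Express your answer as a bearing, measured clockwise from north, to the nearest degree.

059°

Taking east as x and north as y: velocity relative to the water = (4.878, 5.159) m/s; the water relative to ground = (3.800, 0.000) m/s.
Velocity relative to ground = (4.878, 5.159) + (3.800, 0.000) = (8.678, 5.159) m/s.
Bearing = atan2(8.68, 5.16) = 59.27° clockwise from north.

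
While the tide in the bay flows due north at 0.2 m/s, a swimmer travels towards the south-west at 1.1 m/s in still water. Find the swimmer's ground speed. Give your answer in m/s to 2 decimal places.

0.97 m/s

Taking east as x and north as y: velocity relative to the water = (-0.778, -0.778) m/s; the water relative to ground = (0.000, 0.200) m/s.
Velocity relative to ground = (-0.778, -0.778) + (0.000, 0.200) = (-0.778, -0.578) m/s.
Speed = |(-0.778, -0.578)| = 0.969 m/s.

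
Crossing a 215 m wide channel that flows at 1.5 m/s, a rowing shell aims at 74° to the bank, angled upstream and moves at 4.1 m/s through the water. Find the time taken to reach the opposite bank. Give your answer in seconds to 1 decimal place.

The component of the rowing shell's velocity perpendicular to the bank is 4.1 × sin 74° = 3.941 m/s.
The current is parallel to the bank, so it does not affect the crossing time.
Time = 215 / 3.941 = 54.552 s.

54.6 s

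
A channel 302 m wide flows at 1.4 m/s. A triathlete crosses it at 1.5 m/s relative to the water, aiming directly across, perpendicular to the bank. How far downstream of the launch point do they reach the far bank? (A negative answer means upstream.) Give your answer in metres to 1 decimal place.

Perpendicular speed = 1.500 m/s; crossing time = 302 / 1.500 = 201.333 s.
Net downstream speed = 1.400 m/s.
Drift = 1.400 × 201.333 = 281.867 m (downstream).

281.9 m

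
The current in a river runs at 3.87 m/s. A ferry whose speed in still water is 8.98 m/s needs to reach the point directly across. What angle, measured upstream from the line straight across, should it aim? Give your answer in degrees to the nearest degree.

26°

To cancel the current, the upstream component of the ferry's velocity must equal the flow: 8.98 sin θ = 3.87.
sin θ = 3.87 / 8.98 = 0.4310.
θ = arcsin(0.4310) = 25.528°.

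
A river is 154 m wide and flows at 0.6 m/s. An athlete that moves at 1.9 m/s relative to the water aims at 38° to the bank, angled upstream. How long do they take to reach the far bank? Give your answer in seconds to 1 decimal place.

131.7 s

The component of the athlete's velocity perpendicular to the bank is 1.9 × sin 38° = 1.170 m/s.
The flow acts along the bank and has no component across it.
Time = 154 / 1.170 = 131.651 s.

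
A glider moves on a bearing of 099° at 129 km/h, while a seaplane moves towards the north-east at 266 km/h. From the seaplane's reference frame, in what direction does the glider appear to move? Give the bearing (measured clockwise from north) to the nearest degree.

Taking east as x and north as y: glider velocity = (127.412, -20.180) km/h; seaplane velocity = (188.090, 188.090) km/h.
Velocity of glider relative to seaplane = (127.412, -20.180) − (188.090, 188.090) = (-60.679, -208.270) km/h.
Bearing = atan2(-60.68, -208.27) = 196.24° clockwise from north.

196°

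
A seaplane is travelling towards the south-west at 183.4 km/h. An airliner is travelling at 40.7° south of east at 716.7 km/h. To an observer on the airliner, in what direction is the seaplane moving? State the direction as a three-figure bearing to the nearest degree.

Taking east as x and north as y: seaplane velocity = (-129.683, -129.683) km/h; airliner velocity = (543.355, -467.359) km/h.
Velocity of seaplane relative to airliner = (-129.683, -129.683) − (543.355, -467.359) = (-673.038, 337.676) km/h.
Bearing = atan2(-673.04, 337.68) = 296.64° clockwise from north.

297°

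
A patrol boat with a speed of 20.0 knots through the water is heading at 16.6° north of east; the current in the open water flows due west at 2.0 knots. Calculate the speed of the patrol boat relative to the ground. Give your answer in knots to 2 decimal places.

18.09 knots

Taking east as x and north as y: velocity relative to the water = (19.166, 5.714) knots; the water relative to ground = (-2.000, 0.000) knots.
Velocity relative to ground = (19.166, 5.714) + (-2.000, 0.000) = (17.166, 5.714) knots.
Speed = |(17.166, 5.714)| = 18.092 knots.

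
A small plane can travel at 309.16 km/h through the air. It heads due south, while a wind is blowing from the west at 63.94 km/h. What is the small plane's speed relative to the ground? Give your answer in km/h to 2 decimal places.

315.70 km/h

Taking east as x and north as y: velocity relative to the air = (0.000, -309.160) km/h; the air relative to ground = (63.940, 0.000) km/h.
Velocity relative to ground = (0.000, -309.160) + (63.940, 0.000) = (63.940, -309.160) km/h.
Speed = |(63.940, -309.160)| = 315.703 km/h.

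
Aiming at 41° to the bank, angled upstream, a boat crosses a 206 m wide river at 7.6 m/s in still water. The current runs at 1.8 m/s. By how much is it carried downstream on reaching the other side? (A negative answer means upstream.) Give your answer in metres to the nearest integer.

Perpendicular speed = 4.986 m/s; crossing time = 206 / 4.986 = 41.315 s.
Net downstream speed = -3.936 m/s.
Drift = -3.936 × 41.315 = -162.608 m (upstream).

-163 m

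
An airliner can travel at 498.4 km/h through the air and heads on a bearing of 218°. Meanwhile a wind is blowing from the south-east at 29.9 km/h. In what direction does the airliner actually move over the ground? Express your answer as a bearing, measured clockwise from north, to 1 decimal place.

221.4°

Taking east as x and north as y: velocity relative to the air = (-306.846, -392.745) km/h; the air relative to ground = (-21.142, 21.142) km/h.
Velocity relative to ground = (-306.846, -392.745) + (-21.142, 21.142) = (-327.988, -371.602) km/h.
Bearing = atan2(-327.99, -371.60) = 221.43° clockwise from north.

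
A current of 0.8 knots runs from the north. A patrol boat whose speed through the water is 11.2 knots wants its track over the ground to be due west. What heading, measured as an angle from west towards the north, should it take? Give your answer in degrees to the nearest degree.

4°

The current pushes perpendicular to the desired track; the heading must have a component into the current equal to 0.8 knots: 11.2 sin θ = 0.8.
sin θ = 0.0714, so θ = 4.096°.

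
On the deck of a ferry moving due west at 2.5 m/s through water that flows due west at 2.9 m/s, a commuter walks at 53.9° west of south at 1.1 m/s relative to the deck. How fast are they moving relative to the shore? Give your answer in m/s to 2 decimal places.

6.32 m/s

In east/north components (m/s): commuter relative to ferry = (-0.889, -0.648); ferry relative to water = (-2.500, 0.000); water relative to ground = (-2.900, 0.000).
Sum = (-6.289, -0.648) m/s.
Speed = |(-6.289, -0.648)| = 6.322 m/s.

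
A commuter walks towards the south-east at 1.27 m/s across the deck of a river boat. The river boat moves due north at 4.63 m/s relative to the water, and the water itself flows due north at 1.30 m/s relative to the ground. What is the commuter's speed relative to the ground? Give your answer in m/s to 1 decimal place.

5.1 m/s

In east/north components (m/s): commuter relative to river boat = (0.898, -0.898); river boat relative to water = (0.000, 4.630); water relative to ground = (0.000, 1.300).
Sum = (0.898, 5.032) m/s.
Speed = |(0.898, 5.032)| = 5.111 m/s.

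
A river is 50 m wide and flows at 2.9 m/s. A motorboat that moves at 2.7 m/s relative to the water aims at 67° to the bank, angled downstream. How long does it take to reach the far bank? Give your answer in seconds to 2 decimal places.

20.12 s

The component of the motorboat's velocity perpendicular to the bank is 2.7 × sin 67° = 2.485 m/s.
The current is parallel to the bank, so it does not affect the crossing time.
Time = 50 / 2.485 = 20.118 s.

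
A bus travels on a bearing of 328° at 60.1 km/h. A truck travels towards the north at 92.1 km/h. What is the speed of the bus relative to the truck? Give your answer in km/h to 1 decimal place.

Taking east as x and north as y: bus velocity = (-31.848, 50.968) km/h; truck velocity = (0.000, 92.100) km/h.
Velocity of bus relative to truck = (-31.848, 50.968) − (0.000, 92.100) = (-31.848, -41.132) km/h.
Magnitude = |(-31.848, -41.132)| = 52.021 km/h.

52.0 km/h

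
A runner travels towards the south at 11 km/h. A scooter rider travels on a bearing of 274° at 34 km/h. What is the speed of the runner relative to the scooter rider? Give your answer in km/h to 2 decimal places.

36.46 km/h

Taking east as x and north as y: runner velocity = (0.000, -11.000) km/h; scooter rider velocity = (-33.917, 2.372) km/h.
Velocity of runner relative to scooter rider = (0.000, -11.000) − (-33.917, 2.372) = (33.917, -13.372) km/h.
Magnitude = |(33.917, -13.372)| = 36.458 km/h.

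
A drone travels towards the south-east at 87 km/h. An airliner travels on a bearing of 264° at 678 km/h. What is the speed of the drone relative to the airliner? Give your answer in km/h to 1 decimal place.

735.9 km/h

Taking east as x and north as y: drone velocity = (61.518, -61.518) km/h; airliner velocity = (-674.286, -70.870) km/h.
Velocity of drone relative to airliner = (61.518, -61.518) − (-674.286, -70.870) = (735.804, 9.352) km/h.
Magnitude = |(735.804, 9.352)| = 735.864 km/h.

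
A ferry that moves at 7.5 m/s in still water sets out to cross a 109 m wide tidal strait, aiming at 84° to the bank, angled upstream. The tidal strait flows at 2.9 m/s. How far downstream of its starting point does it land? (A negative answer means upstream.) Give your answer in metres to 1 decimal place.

Perpendicular speed = 7.459 m/s; crossing time = 109 / 7.459 = 14.613 s.
Net downstream speed = 2.116 m/s.
Drift = 2.116 × 14.613 = 30.922 m (downstream).

30.9 m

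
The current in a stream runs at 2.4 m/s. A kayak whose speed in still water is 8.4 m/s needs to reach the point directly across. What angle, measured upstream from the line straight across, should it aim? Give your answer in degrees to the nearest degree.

To cancel the current, the upstream component of the kayak's velocity must equal the flow: 8.4 sin θ = 2.4.
sin θ = 2.4 / 8.4 = 0.2857.
θ = arcsin(0.2857) = 16.602°.

17°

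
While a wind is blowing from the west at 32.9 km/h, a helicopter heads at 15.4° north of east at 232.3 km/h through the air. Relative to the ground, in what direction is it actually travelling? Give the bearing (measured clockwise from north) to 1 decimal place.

076.5°

Taking east as x and north as y: velocity relative to the air = (223.959, 61.689) km/h; the air relative to ground = (32.900, 0.000) km/h.
Velocity relative to ground = (223.959, 61.689) + (32.900, 0.000) = (256.859, 61.689) km/h.
Bearing = atan2(256.86, 61.69) = 76.50° clockwise from north.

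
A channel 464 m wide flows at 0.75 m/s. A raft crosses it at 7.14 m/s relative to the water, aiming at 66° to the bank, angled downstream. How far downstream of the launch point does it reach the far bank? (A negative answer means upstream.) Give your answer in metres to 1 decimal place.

Perpendicular speed = 6.523 m/s; crossing time = 464 / 6.523 = 71.136 s.
Net downstream speed = 3.654 m/s.
Drift = 3.654 × 71.136 = 259.938 m (downstream).

259.9 m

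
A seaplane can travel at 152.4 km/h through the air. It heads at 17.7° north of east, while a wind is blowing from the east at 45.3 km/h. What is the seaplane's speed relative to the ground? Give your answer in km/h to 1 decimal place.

Taking east as x and north as y: velocity relative to the air = (145.186, 46.335) km/h; the air relative to ground = (-45.300, 0.000) km/h.
Velocity relative to ground = (145.186, 46.335) + (-45.300, 0.000) = (99.886, 46.335) km/h.
Speed = |(99.886, 46.335)| = 110.109 km/h.

110.1 km/h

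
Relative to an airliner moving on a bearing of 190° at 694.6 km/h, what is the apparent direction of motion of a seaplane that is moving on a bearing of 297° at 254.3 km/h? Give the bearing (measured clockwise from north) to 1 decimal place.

Taking east as x and north as y: seaplane velocity = (-226.583, 115.450) km/h; airliner velocity = (-120.616, -684.047) km/h.
Velocity of seaplane relative to airliner = (-226.583, 115.450) − (-120.616, -684.047) = (-105.967, 799.497) km/h.
Bearing = atan2(-105.97, 799.50) = 352.45° clockwise from north.

352.4°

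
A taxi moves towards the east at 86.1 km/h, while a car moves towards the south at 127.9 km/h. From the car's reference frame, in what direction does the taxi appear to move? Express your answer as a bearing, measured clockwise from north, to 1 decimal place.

033.9°

Taking east as x and north as y: taxi velocity = (86.100, 0.000) km/h; car velocity = (0.000, -127.900) km/h.
Velocity of taxi relative to car = (86.100, 0.000) − (0.000, -127.900) = (86.100, 127.900) km/h.
Bearing = atan2(86.10, 127.90) = 33.95° clockwise from north.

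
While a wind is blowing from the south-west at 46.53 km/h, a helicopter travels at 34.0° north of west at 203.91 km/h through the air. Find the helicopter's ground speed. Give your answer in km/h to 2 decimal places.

200.31 km/h

Taking east as x and north as y: velocity relative to the air = (-169.049, 114.025) km/h; the air relative to ground = (32.902, 32.902) km/h.
Velocity relative to ground = (-169.049, 114.025) + (32.902, 32.902) = (-136.147, 146.927) km/h.
Speed = |(-136.147, 146.927)| = 200.309 km/h.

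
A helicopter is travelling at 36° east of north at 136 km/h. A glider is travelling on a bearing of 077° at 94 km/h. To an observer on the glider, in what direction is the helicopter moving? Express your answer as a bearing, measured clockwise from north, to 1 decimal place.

352.5°

Taking east as x and north as y: helicopter velocity = (79.939, 110.026) km/h; glider velocity = (91.591, 21.145) km/h.
Velocity of helicopter relative to glider = (79.939, 110.026) − (91.591, 21.145) = (-11.652, 88.881) km/h.
Bearing = atan2(-11.65, 88.88) = 352.53° clockwise from north.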